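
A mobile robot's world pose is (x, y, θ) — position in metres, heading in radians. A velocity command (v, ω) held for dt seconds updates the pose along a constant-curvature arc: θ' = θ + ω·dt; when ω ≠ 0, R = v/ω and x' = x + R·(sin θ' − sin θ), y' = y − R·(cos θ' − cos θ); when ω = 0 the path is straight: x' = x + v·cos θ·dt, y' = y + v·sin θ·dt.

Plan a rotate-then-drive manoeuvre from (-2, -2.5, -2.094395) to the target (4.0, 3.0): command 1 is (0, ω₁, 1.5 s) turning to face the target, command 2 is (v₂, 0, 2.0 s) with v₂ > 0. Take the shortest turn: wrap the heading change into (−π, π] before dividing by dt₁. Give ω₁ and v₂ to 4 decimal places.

heading to target = atan2(3−-2.5, 4−-2) = 0.7419
Δθ = wrap(0.7419 − -2.0944) = 2.8363; ω₁ = Δθ/dt₁ = 1.8909
distance = √((4−-2)² + (3−-2.5)²) = 8.1394; v₂ = distance/dt₂ = 4.0697

ω₁ = 1.8909, v₂ = 4.0697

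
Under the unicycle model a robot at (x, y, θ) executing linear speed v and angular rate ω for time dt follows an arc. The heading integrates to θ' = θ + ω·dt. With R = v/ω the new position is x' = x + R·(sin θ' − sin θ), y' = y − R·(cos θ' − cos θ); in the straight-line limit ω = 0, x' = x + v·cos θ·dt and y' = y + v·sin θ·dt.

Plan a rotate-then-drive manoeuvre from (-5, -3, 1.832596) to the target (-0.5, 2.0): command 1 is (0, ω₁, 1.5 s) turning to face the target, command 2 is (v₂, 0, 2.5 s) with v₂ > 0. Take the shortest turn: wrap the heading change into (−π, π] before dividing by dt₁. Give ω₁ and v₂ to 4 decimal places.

ω₁ = -0.6631, v₂ = 2.6907

heading to target = atan2(2−-3, -0.5−-5) = 0.8380
Δθ = wrap(0.8380 − 1.8326) = -0.9946; ω₁ = Δθ/dt₁ = -0.6631
distance = √((-0.5−-5)² + (2−-3)²) = 6.7268; v₂ = distance/dt₂ = 2.6907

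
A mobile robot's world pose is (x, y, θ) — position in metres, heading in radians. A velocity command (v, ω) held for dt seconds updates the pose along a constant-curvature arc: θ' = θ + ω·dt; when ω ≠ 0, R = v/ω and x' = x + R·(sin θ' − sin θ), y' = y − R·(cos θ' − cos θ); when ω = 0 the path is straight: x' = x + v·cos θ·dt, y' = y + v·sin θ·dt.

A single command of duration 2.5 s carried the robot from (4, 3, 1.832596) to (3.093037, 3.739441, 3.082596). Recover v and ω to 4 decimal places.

v = 0.5000, ω = 0.5000

Δθ = 3.082596 − 1.832596 = 1.250000
ω = Δθ/dt = 1.250000/2.5 = 0.5000
R = Δx/(sin θ' − sin θ) = 1.0000
v = R·ω = 1.0000·0.5000 = 0.5000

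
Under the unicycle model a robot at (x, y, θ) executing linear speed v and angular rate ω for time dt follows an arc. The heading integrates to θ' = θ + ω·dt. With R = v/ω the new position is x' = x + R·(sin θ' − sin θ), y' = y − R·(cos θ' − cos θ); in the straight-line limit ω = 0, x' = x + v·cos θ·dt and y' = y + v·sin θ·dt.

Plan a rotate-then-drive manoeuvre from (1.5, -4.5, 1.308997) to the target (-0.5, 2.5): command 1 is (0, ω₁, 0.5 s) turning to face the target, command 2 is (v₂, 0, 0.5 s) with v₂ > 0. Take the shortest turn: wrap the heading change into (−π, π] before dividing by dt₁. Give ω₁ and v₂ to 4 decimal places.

heading to target = atan2(2.5−-4.5, -0.5−1.5) = 1.8491
Δθ = wrap(1.8491 − 1.3090) = 0.5401; ω₁ = Δθ/dt₁ = 1.0802
distance = √((-0.5−1.5)² + (2.5−-4.5)²) = 7.2801; v₂ = distance/dt₂ = 14.5602

ω₁ = 1.0802, v₂ = 14.5602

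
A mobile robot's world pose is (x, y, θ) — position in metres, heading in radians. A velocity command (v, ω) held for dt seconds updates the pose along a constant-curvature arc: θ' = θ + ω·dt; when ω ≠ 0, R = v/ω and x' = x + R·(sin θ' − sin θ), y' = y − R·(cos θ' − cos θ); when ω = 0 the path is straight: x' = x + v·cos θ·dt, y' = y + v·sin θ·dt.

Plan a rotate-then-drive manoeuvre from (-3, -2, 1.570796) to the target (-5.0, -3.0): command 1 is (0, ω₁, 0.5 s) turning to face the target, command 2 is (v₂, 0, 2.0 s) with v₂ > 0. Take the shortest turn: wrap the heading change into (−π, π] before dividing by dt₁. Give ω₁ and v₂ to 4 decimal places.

ω₁ = 4.0689, v₂ = 1.1180

heading to target = atan2(-3−-2, -5−-3) = -2.6779
Δθ = wrap(-2.6779 − 1.5708) = 2.0344; ω₁ = Δθ/dt₁ = 4.0689
distance = √((-5−-3)² + (-3−-2)²) = 2.2361; v₂ = distance/dt₂ = 1.1180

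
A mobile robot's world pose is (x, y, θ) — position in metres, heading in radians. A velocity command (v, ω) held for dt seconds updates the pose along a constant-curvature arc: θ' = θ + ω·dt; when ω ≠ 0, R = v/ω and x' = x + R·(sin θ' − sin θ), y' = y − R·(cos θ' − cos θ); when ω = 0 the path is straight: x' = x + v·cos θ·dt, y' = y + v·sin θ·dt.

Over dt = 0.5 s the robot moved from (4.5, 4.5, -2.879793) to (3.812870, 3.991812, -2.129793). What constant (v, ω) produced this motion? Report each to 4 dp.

Δθ = -2.129793 − -2.879793 = 0.750000
ω = Δθ/dt = 0.750000/0.5 = 1.5000
R = Δx/(sin θ' − sin θ) = 1.1667
v = R·ω = 1.1667·1.5000 = 1.7500

v = 1.7500, ω = 1.5000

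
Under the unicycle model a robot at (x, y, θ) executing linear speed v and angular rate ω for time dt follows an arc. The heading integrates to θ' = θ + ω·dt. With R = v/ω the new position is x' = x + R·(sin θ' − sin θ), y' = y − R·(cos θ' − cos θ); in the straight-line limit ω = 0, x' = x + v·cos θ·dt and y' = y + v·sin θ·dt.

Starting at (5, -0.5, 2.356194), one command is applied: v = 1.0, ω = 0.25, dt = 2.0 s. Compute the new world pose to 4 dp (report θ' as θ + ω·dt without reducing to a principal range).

(3.2977, 0.5098, 2.8562)

θ' = 2.3562 + 0.25·2.0 = 2.8562
R = v/ω = 1.0/0.25 = 4.0000
x' = 5 + 4.0000·(sin 2.8562 − sin 2.3562) = 3.2977
y' = -0.5 − 4.0000·(cos 2.8562 − cos 2.3562) = 0.5098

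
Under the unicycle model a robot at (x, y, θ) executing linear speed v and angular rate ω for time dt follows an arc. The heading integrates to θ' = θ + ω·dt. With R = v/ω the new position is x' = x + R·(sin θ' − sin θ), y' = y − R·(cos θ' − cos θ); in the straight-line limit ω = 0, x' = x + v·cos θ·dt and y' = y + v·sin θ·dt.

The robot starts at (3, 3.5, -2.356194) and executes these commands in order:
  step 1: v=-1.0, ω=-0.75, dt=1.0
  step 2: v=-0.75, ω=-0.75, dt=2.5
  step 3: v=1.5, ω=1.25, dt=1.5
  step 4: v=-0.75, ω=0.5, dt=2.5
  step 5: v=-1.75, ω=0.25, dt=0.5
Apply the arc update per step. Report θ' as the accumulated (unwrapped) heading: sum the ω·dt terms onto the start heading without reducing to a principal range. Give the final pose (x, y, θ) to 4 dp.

(5.2753, 6.0722, -1.7312)

step 1: θ'=-3.1062 (R=1.3333) → pose (3.8956, 3.8897, -3.1062)
step 2: θ'=-4.9812 (R=1.0000) → pose (4.8951, 2.6247, -4.9812)
step 3: θ'=-3.1062 (R=1.2000) → pose (3.6957, 4.1427, -3.1062)
step 4: θ'=-1.8562 (R=-1.5000) → pose (5.0820, 5.2194, -1.8562)
step 5: θ'=-1.7312 (R=-7.0000) → pose (5.2753, 6.0722, -1.7312)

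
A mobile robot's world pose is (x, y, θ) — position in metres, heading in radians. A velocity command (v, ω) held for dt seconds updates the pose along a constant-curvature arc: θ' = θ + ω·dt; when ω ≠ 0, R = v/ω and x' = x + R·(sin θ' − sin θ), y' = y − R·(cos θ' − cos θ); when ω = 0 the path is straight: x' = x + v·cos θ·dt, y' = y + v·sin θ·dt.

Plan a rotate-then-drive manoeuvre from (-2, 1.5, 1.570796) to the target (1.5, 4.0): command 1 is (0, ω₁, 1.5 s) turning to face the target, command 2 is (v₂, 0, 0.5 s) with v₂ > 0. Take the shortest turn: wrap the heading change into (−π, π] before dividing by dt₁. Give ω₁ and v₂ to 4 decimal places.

heading to target = atan2(4−1.5, 1.5−-2) = 0.6202
Δθ = wrap(0.6202 − 1.5708) = -0.9505; ω₁ = Δθ/dt₁ = -0.6337
distance = √((1.5−-2)² + (4−1.5)²) = 4.3012; v₂ = distance/dt₂ = 8.6023

ω₁ = -0.6337, v₂ = 8.6023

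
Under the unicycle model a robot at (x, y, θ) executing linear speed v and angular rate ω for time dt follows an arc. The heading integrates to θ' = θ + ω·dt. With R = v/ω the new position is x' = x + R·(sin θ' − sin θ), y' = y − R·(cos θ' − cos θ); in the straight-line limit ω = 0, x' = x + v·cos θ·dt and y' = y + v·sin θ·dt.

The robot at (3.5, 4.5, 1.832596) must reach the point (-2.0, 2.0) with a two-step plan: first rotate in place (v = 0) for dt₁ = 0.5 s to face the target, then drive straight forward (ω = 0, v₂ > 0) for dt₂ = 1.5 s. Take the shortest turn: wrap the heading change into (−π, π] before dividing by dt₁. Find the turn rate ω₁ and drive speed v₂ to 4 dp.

ω₁ = 3.4712, v₂ = 4.0277

heading to target = atan2(2−4.5, -2−3.5) = -2.7150
Δθ = wrap(-2.7150 − 1.8326) = 1.7356; ω₁ = Δθ/dt₁ = 3.4712
distance = √((-2−3.5)² + (2−4.5)²) = 6.0415; v₂ = distance/dt₂ = 4.0277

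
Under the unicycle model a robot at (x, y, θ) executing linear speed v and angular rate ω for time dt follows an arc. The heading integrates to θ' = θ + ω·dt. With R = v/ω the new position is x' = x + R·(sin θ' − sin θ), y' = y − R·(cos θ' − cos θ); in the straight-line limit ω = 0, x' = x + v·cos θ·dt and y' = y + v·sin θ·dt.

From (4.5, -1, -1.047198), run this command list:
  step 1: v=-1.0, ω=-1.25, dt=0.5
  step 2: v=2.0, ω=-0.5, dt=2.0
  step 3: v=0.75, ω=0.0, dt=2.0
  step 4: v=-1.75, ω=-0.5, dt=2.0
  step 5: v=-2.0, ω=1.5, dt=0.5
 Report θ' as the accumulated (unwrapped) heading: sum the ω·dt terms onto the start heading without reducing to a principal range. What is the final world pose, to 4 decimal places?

step 1: θ'=-1.6722 (R=0.8000) → pose (4.3969, -0.5190, -1.6722)
step 2: θ'=-2.6722 (R=-4.0000) → pose (2.2269, -3.6815, -2.6722)
step 3: θ'=-2.6722 (straight) → pose (0.8891, -4.3600, -2.6722)
step 4: θ'=-3.6722 (R=3.5000) → pose (4.2435, -4.4627, -3.6722)
step 5: θ'=-2.9222 (R=-1.3333) → pose (5.2084, -4.6141, -2.9222)

(5.2084, -4.6141, -2.9222)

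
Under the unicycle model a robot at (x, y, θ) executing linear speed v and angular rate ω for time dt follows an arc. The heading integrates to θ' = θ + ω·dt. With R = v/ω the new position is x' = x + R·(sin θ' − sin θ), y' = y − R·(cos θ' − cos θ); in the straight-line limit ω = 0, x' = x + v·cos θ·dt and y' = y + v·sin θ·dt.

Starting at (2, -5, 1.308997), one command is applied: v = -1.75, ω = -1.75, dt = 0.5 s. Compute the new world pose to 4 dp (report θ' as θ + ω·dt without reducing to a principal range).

(1.4546, -5.6485, 0.4340)

θ' = 1.3090 + -1.75·0.5 = 0.4340
R = v/ω = -1.75/-1.75 = 1.0000
x' = 2 + 1.0000·(sin 0.4340 − sin 1.3090) = 1.4546
y' = -5 − 1.0000·(cos 0.4340 − cos 1.3090) = -5.6485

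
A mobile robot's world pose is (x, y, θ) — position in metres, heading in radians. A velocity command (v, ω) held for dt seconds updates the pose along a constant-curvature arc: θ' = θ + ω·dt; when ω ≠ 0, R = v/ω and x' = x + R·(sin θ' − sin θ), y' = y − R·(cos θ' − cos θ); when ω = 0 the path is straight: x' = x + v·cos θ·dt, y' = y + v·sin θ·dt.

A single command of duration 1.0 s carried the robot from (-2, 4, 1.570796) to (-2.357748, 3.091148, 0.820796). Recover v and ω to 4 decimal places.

Δθ = 0.820796 − 1.570796 = -0.750000
ω = Δθ/dt = -0.750000/1.0 = -0.7500
R = −Δy/(cos θ' − cos θ) = 1.3333
v = R·ω = 1.3333·-0.7500 = -1.0000

v = -1.0000, ω = -0.7500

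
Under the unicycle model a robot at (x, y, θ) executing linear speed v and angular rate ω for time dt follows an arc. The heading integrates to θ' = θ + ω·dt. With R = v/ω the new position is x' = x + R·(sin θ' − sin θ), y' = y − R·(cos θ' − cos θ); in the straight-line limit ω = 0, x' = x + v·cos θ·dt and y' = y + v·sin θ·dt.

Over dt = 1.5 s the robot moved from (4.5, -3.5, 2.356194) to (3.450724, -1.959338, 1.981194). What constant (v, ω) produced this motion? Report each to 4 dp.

Δθ = 1.981194 − 2.356194 = -0.375000
ω = Δθ/dt = -0.375000/1.5 = -0.2500
R = −Δy/(cos θ' − cos θ) = -5.0000
v = R·ω = -5.0000·-0.2500 = 1.2500

v = 1.2500, ω = -0.2500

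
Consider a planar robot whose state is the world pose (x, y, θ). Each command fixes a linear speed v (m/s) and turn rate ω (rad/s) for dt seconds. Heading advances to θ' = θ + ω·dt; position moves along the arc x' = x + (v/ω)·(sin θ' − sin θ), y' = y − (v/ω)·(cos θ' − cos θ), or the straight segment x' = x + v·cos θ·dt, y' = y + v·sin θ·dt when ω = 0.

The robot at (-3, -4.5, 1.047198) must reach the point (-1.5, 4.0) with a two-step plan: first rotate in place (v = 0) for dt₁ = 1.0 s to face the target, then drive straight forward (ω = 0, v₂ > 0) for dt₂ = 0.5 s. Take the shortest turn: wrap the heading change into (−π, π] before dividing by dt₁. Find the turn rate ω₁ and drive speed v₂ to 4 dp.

ω₁ = 0.3489, v₂ = 17.2627

heading to target = atan2(4−-4.5, -1.5−-3) = 1.3961
Δθ = wrap(1.3961 − 1.0472) = 0.3489; ω₁ = Δθ/dt₁ = 0.3489
distance = √((-1.5−-3)² + (4−-4.5)²) = 8.6313; v₂ = distance/dt₂ = 17.2627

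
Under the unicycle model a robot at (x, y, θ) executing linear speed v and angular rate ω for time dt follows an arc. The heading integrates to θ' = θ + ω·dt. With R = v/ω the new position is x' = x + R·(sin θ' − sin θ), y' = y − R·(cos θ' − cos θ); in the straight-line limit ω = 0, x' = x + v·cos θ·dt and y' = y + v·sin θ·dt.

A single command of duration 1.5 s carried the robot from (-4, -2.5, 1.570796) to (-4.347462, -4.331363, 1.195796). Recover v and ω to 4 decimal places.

Δθ = 1.195796 − 1.570796 = -0.375000
ω = Δθ/dt = -0.375000/1.5 = -0.2500
R = −Δy/(cos θ' − cos θ) = 5.0000
v = R·ω = 5.0000·-0.2500 = -1.2500

v = -1.2500, ω = -0.2500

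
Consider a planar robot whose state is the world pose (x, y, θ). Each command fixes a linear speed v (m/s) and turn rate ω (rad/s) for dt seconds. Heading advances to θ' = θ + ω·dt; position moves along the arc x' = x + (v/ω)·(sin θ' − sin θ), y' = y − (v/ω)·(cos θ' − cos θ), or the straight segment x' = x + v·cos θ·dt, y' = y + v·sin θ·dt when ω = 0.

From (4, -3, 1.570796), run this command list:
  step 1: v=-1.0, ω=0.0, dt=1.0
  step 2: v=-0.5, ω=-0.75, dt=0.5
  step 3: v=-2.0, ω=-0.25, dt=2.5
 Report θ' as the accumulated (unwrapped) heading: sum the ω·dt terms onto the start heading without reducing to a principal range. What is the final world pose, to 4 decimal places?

step 1: θ'=1.5708 (straight) → pose (4.0000, -4.0000, 1.5708)
step 2: θ'=1.1958 (R=0.6667) → pose (3.9537, -4.2442, 1.1958)
step 3: θ'=0.5708 (R=8.0000) → pose (0.8320, -8.0458, 0.5708)

(0.8320, -8.0458, 0.5708)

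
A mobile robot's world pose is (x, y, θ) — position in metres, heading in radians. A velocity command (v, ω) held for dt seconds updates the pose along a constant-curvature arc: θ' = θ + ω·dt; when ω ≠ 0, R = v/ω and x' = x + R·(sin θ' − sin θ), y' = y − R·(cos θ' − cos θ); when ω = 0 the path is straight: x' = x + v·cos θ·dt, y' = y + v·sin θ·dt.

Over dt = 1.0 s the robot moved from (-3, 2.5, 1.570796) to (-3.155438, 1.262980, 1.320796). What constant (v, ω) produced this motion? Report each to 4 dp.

v = -1.2500, ω = -0.2500

Δθ = 1.320796 − 1.570796 = -0.250000
ω = Δθ/dt = -0.250000/1.0 = -0.2500
R = −Δy/(cos θ' − cos θ) = 5.0000
v = R·ω = 5.0000·-0.2500 = -1.2500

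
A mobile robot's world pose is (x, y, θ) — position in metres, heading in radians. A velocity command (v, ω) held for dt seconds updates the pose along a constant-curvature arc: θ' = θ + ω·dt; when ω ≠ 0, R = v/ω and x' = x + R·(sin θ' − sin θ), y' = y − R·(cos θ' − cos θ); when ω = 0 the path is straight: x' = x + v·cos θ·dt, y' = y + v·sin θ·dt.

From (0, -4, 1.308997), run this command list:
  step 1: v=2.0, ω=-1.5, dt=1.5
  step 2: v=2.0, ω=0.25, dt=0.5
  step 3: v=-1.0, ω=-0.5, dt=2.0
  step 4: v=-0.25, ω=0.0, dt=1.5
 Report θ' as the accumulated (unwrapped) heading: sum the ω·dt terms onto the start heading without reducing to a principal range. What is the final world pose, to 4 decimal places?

step 1: θ'=-0.9410 (R=-1.3333) → pose (2.3654, -3.5598, -0.9410)
step 2: θ'=-0.8160 (R=8.0000) → pose (3.0033, -4.3291, -0.8160)
step 3: θ'=-1.8160 (R=2.0000) → pose (2.5200, -2.4733, -1.8160)
step 4: θ'=-1.8160 (straight) → pose (2.6110, -2.1095, -1.8160)

(2.6110, -2.1095, -1.8160)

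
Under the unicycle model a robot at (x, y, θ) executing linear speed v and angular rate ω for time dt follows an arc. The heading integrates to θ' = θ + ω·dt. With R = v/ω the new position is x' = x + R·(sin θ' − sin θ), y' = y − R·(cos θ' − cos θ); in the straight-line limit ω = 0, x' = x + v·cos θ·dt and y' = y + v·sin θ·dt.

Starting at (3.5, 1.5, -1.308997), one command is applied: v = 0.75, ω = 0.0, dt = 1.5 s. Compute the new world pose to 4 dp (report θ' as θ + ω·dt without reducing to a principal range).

θ' = -1.3090 + 0.0·1.5 = -1.3090
ω = 0 → straight: x' = 3.5 + 0.75·cos(-1.3090)·1.5 = 3.7912
y' = 1.5 + 0.75·sin(-1.3090)·1.5 = 0.4133

(3.7912, 0.4133, -1.3090)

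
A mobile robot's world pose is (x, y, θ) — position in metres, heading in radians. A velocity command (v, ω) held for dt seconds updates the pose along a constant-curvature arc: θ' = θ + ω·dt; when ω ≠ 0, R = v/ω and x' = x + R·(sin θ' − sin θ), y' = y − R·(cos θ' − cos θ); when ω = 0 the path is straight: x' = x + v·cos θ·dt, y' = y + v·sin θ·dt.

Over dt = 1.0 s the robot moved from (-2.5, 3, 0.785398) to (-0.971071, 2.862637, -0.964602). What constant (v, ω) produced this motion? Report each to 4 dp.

Δθ = -0.964602 − 0.785398 = -1.750000
ω = Δθ/dt = -1.750000/1.0 = -1.7500
R = Δx/(sin θ' − sin θ) = -1.0000
v = R·ω = -1.0000·-1.7500 = 1.7500

v = 1.7500, ω = -1.7500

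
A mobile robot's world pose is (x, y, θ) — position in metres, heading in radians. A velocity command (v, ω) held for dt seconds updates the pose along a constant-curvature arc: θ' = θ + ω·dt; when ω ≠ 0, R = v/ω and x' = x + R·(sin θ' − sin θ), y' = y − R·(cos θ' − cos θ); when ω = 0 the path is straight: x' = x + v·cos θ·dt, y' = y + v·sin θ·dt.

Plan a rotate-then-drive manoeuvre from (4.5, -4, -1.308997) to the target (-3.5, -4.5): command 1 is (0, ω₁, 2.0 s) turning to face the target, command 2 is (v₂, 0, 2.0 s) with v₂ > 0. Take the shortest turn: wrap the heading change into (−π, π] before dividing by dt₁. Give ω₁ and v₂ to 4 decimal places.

ω₁ = -0.8851, v₂ = 4.0078

heading to target = atan2(-4.5−-4, -3.5−4.5) = -3.0792
Δθ = wrap(-3.0792 − -1.3090) = -1.7702; ω₁ = Δθ/dt₁ = -0.8851
distance = √((-3.5−4.5)² + (-4.5−-4)²) = 8.0156; v₂ = distance/dt₂ = 4.0078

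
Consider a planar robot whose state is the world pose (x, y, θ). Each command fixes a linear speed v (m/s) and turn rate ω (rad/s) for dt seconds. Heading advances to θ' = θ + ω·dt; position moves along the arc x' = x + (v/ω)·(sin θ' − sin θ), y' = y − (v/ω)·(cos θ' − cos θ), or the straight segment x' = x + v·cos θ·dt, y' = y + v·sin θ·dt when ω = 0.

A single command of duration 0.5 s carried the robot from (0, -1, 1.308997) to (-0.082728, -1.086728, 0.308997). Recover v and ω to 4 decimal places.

Δθ = 0.308997 − 1.308997 = -1.000000
ω = Δθ/dt = -1.000000/0.5 = -2.0000
R = −Δy/(cos θ' − cos θ) = 0.1250
v = R·ω = 0.1250·-2.0000 = -0.2500

v = -0.2500, ω = -2.0000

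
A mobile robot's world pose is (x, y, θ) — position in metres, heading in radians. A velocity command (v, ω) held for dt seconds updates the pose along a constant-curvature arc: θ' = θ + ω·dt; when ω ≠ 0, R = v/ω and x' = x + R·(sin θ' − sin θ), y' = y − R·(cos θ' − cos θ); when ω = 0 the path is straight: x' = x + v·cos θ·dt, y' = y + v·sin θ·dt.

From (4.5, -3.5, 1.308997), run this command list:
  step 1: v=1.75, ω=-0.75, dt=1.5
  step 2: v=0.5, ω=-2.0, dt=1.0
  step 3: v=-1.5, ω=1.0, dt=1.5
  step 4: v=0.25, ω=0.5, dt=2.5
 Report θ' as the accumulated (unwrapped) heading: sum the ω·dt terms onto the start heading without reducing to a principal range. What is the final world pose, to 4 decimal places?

(6.1836, -0.1486, 0.9340)

step 1: θ'=0.1840 (R=-2.3333) → pose (6.3269, -1.8100, 0.1840)
step 2: θ'=-1.8160 (R=-0.2500) → pose (6.6152, -2.1164, -1.8160)
step 3: θ'=-0.3160 (R=-1.5000) → pose (5.6262, -0.3266, -0.3160)
step 4: θ'=0.9340 (R=0.5000) → pose (6.1836, -0.1486, 0.9340)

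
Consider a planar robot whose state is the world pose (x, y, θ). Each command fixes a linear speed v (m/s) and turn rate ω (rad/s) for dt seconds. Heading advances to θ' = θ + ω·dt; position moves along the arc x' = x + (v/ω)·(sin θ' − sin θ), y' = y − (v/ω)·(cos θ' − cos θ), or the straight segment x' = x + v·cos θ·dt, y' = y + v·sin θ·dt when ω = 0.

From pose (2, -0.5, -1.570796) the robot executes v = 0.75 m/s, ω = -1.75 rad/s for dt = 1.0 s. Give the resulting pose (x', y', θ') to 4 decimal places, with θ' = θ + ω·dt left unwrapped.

(1.4950, -0.9217, -3.3208)

θ' = -1.5708 + -1.75·1.0 = -3.3208
R = v/ω = 0.75/-1.75 = -0.4286
x' = 2 + -0.4286·(sin -3.3208 − sin -1.5708) = 1.4950
y' = -0.5 − -0.4286·(cos -3.3208 − cos -1.5708) = -0.9217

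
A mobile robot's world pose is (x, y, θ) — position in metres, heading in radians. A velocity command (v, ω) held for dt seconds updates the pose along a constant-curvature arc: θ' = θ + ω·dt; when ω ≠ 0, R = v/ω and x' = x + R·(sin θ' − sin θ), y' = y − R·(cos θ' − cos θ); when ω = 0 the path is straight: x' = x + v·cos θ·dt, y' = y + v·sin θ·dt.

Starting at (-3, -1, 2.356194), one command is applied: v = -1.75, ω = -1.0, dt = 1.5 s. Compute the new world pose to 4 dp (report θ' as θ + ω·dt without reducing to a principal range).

θ' = 2.3562 + -1.0·1.5 = 0.8562
R = v/ω = -1.75/-1.0 = 1.7500
x' = -3 + 1.7500·(sin 0.8562 − sin 2.3562) = -2.9156
y' = -1 − 1.7500·(cos 0.8562 − cos 2.3562) = -3.3842

(-2.9156, -3.3842, 0.8562)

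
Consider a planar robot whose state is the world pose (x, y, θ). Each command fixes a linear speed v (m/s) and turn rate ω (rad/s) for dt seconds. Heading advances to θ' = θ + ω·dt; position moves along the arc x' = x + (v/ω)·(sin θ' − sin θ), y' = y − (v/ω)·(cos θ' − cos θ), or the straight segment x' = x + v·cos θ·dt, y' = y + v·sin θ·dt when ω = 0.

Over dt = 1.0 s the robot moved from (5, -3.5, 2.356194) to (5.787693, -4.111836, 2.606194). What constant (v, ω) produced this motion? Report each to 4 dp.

v = -1.0000, ω = 0.2500

Δθ = 2.606194 − 2.356194 = 0.250000
ω = Δθ/dt = 0.250000/1.0 = 0.2500
R = Δx/(sin θ' − sin θ) = -4.0000
v = R·ω = -4.0000·0.2500 = -1.0000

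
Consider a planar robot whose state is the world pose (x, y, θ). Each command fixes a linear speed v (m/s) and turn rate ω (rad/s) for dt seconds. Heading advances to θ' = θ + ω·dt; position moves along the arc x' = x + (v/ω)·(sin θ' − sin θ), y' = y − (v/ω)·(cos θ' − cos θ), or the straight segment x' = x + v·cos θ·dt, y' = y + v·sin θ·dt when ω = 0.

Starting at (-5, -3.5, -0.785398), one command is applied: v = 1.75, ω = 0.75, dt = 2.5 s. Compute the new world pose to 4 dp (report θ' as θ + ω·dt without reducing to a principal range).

θ' = -0.7854 + 0.75·2.5 = 1.0896
R = v/ω = 1.75/0.75 = 2.3333
x' = -5 + 2.3333·(sin 1.0896 − sin -0.7854) = -1.2817
y' = -3.5 − 2.3333·(cos 1.0896 − cos -0.7854) = -2.9300

(-1.2817, -2.9300, 1.0896)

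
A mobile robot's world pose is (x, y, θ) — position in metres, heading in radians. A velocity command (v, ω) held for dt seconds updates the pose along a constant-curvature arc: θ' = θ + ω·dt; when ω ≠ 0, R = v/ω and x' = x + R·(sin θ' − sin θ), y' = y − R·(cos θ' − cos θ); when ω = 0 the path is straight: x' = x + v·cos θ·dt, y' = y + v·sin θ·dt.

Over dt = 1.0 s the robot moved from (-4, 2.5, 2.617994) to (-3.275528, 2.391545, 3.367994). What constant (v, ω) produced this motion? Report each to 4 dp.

v = -0.7500, ω = 0.7500

Δθ = 3.367994 − 2.617994 = 0.750000
ω = Δθ/dt = 0.750000/1.0 = 0.7500
R = Δx/(sin θ' − sin θ) = -1.0000
v = R·ω = -1.0000·0.7500 = -0.7500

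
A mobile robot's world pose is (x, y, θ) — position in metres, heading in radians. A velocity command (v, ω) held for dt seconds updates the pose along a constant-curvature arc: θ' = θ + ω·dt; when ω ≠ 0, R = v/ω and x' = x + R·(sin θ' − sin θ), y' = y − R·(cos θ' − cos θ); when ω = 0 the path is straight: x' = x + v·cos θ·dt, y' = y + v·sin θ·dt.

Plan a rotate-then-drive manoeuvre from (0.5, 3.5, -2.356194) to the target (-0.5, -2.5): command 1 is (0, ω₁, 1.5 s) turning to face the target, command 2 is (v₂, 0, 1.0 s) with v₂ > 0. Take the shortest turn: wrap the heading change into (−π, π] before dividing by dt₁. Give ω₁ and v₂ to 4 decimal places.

ω₁ = 0.4135, v₂ = 6.0828

heading to target = atan2(-2.5−3.5, -0.5−0.5) = -1.7359
Δθ = wrap(-1.7359 − -2.3562) = 0.6202; ω₁ = Δθ/dt₁ = 0.4135
distance = √((-0.5−0.5)² + (-2.5−3.5)²) = 6.0828; v₂ = distance/dt₂ = 6.0828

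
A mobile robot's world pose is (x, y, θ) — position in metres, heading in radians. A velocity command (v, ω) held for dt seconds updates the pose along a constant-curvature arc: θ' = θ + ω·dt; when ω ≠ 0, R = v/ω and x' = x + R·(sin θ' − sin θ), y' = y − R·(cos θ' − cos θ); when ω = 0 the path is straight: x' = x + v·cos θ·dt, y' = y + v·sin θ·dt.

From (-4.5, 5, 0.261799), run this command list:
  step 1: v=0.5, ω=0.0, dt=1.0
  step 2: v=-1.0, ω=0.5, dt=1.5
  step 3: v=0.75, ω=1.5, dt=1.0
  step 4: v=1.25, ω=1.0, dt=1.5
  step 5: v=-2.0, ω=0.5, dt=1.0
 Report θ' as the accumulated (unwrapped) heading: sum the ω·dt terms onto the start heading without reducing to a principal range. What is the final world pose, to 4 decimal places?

(-6.1542, 6.5048, 4.5118)

step 1: θ'=0.2618 (straight) → pose (-4.0170, 5.1294, 0.2618)
step 2: θ'=1.0118 (R=-2.0000) → pose (-5.1950, 4.2582, 1.0118)
step 3: θ'=2.5118 (R=0.5000) → pose (-5.3244, 4.9275, 2.5118)
step 4: θ'=4.0118 (R=1.2500) → pose (-7.0162, 4.7231, 4.0118)
step 5: θ'=4.5118 (R=-4.0000) → pose (-6.1542, 6.5048, 4.5118)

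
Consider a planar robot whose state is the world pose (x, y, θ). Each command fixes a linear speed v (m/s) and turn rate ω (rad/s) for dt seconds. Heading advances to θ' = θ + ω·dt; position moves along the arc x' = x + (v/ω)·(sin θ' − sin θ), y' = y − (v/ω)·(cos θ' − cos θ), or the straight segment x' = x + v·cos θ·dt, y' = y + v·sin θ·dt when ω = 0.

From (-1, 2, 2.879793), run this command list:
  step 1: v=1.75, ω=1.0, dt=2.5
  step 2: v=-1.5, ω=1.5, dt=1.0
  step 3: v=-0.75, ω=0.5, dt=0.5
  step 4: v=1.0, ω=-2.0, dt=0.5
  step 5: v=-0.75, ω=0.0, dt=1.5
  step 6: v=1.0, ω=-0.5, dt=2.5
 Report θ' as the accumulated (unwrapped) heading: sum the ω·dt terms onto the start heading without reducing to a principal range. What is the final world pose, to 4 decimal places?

(-3.4499, -2.1208, 4.8798)

step 1: θ'=5.3798 (R=1.7500) → pose (-2.8274, -0.7735, 5.3798)
step 2: θ'=6.8798 (R=-1.0000) → pose (-4.1747, -0.5652, 6.8798)
step 3: θ'=7.1298 (R=-1.5000) → pose (-4.4555, -0.8123, 7.1298)
step 4: θ'=6.1298 (R=-0.5000) → pose (-4.0046, -0.6494, 6.1298)
step 5: θ'=6.1298 (straight) → pose (-5.1164, -0.4776, 6.1298)
step 6: θ'=4.8798 (R=-2.0000) → pose (-3.4499, -2.1208, 4.8798)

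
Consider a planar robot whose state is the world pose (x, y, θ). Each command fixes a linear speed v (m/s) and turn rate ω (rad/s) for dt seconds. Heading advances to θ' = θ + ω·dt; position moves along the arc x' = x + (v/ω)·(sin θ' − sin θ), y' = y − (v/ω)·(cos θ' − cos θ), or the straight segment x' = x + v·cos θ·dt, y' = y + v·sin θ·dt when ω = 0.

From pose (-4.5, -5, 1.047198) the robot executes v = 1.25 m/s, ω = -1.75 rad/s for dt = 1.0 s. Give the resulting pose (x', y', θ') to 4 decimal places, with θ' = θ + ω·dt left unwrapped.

θ' = 1.0472 + -1.75·1.0 = -0.7028
R = v/ω = 1.25/-1.75 = -0.7143
x' = -4.5 + -0.7143·(sin -0.7028 − sin 1.0472) = -3.4197
y' = -5 − -0.7143·(cos -0.7028 − cos 1.0472) = -4.8121

(-3.4197, -4.8121, -0.7028)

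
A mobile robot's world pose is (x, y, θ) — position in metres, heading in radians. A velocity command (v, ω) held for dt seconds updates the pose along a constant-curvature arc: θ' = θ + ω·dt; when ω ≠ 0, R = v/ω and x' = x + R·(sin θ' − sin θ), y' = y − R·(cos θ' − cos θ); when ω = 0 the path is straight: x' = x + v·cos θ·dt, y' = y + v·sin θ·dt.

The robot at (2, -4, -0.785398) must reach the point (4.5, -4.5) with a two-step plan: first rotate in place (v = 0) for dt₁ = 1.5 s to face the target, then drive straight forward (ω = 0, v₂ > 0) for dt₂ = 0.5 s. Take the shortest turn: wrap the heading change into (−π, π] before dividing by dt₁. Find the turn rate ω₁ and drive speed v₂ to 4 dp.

ω₁ = 0.3920, v₂ = 5.0990

heading to target = atan2(-4.5−-4, 4.5−2) = -0.1974
Δθ = wrap(-0.1974 − -0.7854) = 0.5880; ω₁ = Δθ/dt₁ = 0.3920
distance = √((4.5−2)² + (-4.5−-4)²) = 2.5495; v₂ = distance/dt₂ = 5.0990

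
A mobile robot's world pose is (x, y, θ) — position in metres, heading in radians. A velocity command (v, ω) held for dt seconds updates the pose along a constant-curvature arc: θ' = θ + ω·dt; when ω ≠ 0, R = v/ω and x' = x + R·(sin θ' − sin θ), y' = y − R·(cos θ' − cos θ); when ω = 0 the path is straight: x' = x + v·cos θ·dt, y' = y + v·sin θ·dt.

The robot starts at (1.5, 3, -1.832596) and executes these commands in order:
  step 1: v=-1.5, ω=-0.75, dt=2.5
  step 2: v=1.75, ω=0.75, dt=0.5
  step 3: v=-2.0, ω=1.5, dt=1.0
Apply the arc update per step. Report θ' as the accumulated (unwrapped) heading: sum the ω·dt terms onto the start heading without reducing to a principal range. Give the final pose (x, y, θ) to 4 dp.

(5.2371, 5.4559, -1.8326)

step 1: θ'=-3.7076 (R=2.0000) → pose (4.5044, 4.1705, -3.7076)
step 2: θ'=-3.3326 (R=2.3333) → pose (3.6961, 4.4919, -3.3326)
step 3: θ'=-1.8326 (R=-1.3333) → pose (5.2371, 5.4559, -1.8326)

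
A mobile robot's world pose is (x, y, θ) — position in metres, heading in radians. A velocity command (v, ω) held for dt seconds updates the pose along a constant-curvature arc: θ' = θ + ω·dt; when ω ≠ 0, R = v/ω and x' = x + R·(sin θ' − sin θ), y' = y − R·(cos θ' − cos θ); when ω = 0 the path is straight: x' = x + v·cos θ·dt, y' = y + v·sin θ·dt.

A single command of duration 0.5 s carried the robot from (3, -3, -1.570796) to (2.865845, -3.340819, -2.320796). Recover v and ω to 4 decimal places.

Δθ = -2.320796 − -1.570796 = -0.750000
ω = Δθ/dt = -0.750000/0.5 = -1.5000
R = −Δy/(cos θ' − cos θ) = -0.5000
v = R·ω = -0.5000·-1.5000 = 0.7500

v = 0.7500, ω = -1.5000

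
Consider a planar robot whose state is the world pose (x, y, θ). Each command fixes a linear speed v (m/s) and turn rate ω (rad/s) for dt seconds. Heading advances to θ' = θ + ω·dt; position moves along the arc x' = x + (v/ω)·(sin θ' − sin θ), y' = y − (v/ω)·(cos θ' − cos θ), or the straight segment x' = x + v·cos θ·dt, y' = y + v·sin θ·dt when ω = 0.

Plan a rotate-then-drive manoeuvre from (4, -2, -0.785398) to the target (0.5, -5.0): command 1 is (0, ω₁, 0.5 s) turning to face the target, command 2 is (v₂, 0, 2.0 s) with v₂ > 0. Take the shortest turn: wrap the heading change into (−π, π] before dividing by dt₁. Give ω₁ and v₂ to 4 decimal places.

ω₁ = -3.2951, v₂ = 2.3049

heading to target = atan2(-5−-2, 0.5−4) = -2.4330
Δθ = wrap(-2.4330 − -0.7854) = -1.6476; ω₁ = Δθ/dt₁ = -3.2951
distance = √((0.5−4)² + (-5−-2)²) = 4.6098; v₂ = distance/dt₂ = 2.3049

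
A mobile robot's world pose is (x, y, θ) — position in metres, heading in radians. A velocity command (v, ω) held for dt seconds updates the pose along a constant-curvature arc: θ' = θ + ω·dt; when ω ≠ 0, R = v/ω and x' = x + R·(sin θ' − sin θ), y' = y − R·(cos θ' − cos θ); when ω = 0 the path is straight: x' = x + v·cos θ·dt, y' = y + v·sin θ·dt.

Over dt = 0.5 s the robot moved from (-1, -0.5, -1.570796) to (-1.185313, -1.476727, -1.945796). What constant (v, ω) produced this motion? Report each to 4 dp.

v = 2.0000, ω = -0.7500

Δθ = -1.945796 − -1.570796 = -0.375000
ω = Δθ/dt = -0.375000/0.5 = -0.7500
R = −Δy/(cos θ' − cos θ) = -2.6667
v = R·ω = -2.6667·-0.7500 = 2.0000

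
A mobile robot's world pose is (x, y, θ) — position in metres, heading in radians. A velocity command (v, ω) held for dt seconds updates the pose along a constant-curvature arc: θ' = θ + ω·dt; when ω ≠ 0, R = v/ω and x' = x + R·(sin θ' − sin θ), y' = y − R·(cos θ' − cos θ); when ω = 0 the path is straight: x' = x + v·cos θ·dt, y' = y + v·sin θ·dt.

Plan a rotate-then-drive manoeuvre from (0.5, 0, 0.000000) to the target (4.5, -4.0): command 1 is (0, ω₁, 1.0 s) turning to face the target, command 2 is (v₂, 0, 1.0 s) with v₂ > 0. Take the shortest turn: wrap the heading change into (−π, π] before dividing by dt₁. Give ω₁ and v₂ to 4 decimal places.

ω₁ = -0.7854, v₂ = 5.6569

heading to target = atan2(-4−0, 4.5−0.5) = -0.7854
Δθ = wrap(-0.7854 − 0.0000) = -0.7854; ω₁ = Δθ/dt₁ = -0.7854
distance = √((4.5−0.5)² + (-4−0)²) = 5.6569; v₂ = distance/dt₂ = 5.6569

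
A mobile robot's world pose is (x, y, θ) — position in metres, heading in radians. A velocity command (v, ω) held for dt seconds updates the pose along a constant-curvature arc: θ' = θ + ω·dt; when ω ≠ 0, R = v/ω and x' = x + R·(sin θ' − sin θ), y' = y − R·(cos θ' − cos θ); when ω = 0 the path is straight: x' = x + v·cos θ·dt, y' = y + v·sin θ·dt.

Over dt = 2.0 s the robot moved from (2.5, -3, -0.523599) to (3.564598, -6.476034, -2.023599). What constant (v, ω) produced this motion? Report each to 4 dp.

Δθ = -2.023599 − -0.523599 = -1.500000
ω = Δθ/dt = -1.500000/2.0 = -0.7500
R = −Δy/(cos θ' − cos θ) = -2.6667
v = R·ω = -2.6667·-0.7500 = 2.0000

v = 2.0000, ω = -0.7500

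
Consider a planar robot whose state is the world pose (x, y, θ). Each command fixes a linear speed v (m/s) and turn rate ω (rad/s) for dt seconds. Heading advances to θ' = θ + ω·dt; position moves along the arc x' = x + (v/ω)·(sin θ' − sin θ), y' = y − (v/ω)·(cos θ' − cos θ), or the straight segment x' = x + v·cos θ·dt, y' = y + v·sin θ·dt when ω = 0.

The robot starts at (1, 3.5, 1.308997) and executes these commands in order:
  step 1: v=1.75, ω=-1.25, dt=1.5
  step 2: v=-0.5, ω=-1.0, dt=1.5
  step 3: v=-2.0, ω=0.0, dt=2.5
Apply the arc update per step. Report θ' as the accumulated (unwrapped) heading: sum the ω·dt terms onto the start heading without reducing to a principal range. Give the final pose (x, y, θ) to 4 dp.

step 1: θ'=-0.5660 (R=-1.4000) → pose (3.1031, 4.3193, -0.5660)
step 2: θ'=-2.0660 (R=0.5000) → pose (2.9313, 4.9790, -2.0660)
step 3: θ'=-2.0660 (straight) → pose (5.3073, 9.3783, -2.0660)

(5.3073, 9.3783, -2.0660)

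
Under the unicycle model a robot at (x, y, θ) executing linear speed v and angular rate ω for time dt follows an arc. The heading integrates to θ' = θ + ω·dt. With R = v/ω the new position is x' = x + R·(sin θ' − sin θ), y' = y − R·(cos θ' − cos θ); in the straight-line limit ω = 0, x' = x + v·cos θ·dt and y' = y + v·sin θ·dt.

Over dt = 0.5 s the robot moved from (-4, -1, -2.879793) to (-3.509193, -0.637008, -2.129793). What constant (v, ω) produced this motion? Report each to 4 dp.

v = -1.2500, ω = 1.5000

Δθ = -2.129793 − -2.879793 = 0.750000
ω = Δθ/dt = 0.750000/0.5 = 1.5000
R = Δx/(sin θ' − sin θ) = -0.8333
v = R·ω = -0.8333·1.5000 = -1.2500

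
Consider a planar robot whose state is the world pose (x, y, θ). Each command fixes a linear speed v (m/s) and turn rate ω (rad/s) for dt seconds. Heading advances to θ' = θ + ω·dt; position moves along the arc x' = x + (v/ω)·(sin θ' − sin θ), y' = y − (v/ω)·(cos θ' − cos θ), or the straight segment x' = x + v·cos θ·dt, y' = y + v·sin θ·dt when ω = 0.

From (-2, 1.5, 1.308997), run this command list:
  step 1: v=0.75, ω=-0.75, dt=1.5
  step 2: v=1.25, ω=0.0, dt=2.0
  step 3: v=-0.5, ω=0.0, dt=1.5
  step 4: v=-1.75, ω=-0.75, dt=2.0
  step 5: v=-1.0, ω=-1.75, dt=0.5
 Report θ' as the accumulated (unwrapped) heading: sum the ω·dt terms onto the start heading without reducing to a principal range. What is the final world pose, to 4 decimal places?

step 1: θ'=0.1840 (R=-1.0000) → pose (-1.2170, 2.2243, 0.1840)
step 2: θ'=0.1840 (straight) → pose (1.2408, 2.6817, 0.1840)
step 3: θ'=0.1840 (straight) → pose (0.5034, 2.5445, 0.1840)
step 4: θ'=-1.3160 (R=2.3333) → pose (-2.1815, 4.2503, -1.3160)
step 5: θ'=-2.1910 (R=0.5714) → pose (-2.0935, 4.7265, -2.1910)

(-2.0935, 4.7265, -2.1910)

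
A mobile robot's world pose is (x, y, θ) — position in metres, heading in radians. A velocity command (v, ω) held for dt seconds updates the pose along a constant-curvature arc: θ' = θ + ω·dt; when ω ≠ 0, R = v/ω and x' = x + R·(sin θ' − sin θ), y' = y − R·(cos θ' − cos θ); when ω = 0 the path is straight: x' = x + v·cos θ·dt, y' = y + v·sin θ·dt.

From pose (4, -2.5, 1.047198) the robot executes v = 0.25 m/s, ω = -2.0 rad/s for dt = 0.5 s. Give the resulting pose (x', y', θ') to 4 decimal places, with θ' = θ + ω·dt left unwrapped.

θ' = 1.0472 + -2.0·0.5 = 0.0472
R = v/ω = 0.25/-2.0 = -0.1250
x' = 4 + -0.1250·(sin 0.0472 − sin 1.0472) = 4.1024
y' = -2.5 − -0.1250·(cos 0.0472 − cos 1.0472) = -2.4376

(4.1024, -2.4376, 0.0472)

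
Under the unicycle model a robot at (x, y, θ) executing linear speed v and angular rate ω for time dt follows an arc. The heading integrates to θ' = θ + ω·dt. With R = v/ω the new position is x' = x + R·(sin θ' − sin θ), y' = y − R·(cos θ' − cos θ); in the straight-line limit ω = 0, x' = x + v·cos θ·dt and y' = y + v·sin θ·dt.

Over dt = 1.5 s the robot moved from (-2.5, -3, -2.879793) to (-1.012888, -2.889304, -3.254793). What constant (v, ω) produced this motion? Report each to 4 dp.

v = -1.0000, ω = -0.2500

Δθ = -3.254793 − -2.879793 = -0.375000
ω = Δθ/dt = -0.375000/1.5 = -0.2500
R = Δx/(sin θ' − sin θ) = 4.0000
v = R·ω = 4.0000·-0.2500 = -1.0000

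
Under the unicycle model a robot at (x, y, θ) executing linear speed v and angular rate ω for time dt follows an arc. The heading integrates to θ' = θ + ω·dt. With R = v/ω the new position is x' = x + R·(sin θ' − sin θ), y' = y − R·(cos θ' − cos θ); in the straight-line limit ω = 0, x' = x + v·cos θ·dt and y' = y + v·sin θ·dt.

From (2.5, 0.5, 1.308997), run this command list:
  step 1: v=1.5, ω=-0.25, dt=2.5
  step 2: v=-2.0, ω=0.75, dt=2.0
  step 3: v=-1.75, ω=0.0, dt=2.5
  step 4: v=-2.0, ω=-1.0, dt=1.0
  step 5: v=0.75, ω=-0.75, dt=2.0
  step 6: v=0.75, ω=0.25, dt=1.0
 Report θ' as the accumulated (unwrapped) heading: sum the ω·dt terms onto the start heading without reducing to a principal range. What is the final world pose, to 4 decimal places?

step 1: θ'=0.6840 (R=-6.0000) → pose (4.5042, 3.5974, 0.6840)
step 2: θ'=2.1840 (R=-2.6667) → pose (4.0084, -0.0040, 2.1840)
step 3: θ'=2.1840 (straight) → pose (6.5262, -3.5820, 2.1840)
step 4: θ'=1.1840 (R=2.0000) → pose (6.7428, -5.4874, 1.1840)
step 5: θ'=-0.3160 (R=-1.0000) → pose (7.9797, -4.9141, -0.3160)
step 6: θ'=-0.0660 (R=3.0000) → pose (8.7141, -5.0561, -0.0660)

(8.7141, -5.0561, -0.0660)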